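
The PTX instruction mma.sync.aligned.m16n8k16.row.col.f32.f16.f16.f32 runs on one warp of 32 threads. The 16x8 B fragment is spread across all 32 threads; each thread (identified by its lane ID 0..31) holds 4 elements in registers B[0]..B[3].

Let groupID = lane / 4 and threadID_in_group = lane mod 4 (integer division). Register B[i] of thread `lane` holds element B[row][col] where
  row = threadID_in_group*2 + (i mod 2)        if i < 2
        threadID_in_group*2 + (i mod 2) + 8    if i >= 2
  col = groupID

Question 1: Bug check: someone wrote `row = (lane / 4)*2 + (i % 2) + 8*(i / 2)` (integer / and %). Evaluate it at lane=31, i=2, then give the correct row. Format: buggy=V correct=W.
buggy=22 correct=14

`(lane / 4)*2 + (i % 2) + 8*(i / 2)`[31,2]→22
31: G=7,T=3
[2] (3*2+0+8,7) = (14,7)
row: 22 vs 14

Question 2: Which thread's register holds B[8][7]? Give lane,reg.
28,2

c=7->g=7  r=8->rb=1,t=0,b0=0
L=7*4+0=28  i=1*2+0=2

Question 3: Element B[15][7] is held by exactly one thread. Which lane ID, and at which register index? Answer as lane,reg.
31,3

c=7->g=7  r=15->rb=1,t=3,b0=1
L=7*4+3=31  i=1*2+1=3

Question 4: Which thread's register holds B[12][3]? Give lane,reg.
14,2

c=3->g=3  r=12->rb=1,t=2,b0=0
L=3*4+2=14  i=1*2+0=2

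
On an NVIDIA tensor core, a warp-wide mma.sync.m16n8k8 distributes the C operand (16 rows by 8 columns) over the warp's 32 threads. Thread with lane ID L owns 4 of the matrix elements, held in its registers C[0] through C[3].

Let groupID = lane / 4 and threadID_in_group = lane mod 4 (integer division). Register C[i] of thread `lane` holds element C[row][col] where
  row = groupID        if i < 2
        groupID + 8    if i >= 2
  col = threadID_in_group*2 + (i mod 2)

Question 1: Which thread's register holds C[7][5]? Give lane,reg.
30,1

r=7->g=7,rb=0  c=5->t=2,b0=1
L=7*4+2=30  i=0*2+1=1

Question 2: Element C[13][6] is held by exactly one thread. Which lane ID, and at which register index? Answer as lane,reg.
r=13->g=5,rb=1  c=6->t=3,b0=0
L=5*4+3=23  i=1*2+0=2

23,2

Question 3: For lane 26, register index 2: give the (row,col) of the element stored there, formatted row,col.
26: G=6,T=2
[2] (6+8,2*2+0) = (14,4)

14,4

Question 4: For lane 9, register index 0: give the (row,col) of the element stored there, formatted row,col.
2,2

9: gr=2,th=1
[0] (2+0,1*2+0) = (2,2)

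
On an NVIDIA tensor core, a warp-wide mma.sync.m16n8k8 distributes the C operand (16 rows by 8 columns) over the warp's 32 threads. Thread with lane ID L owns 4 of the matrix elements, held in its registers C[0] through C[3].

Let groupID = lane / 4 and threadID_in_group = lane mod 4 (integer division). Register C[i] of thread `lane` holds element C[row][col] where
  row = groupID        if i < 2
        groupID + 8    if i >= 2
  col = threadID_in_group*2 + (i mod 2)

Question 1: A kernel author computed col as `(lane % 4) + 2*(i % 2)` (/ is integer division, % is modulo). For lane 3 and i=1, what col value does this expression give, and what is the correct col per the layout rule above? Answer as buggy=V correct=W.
buggy=5 correct=7

`(lane % 4) + 2*(i % 2)`[3,1]=>5
L=3=>grp=3>>2=0, tig=3&3=3
[1]=>row 0+0=0  col 3·2+1=7
col: 5 vs 7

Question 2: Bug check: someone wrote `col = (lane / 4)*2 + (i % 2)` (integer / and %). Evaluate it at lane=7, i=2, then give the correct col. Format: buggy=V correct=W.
buggy=2 correct=6

`(lane / 4)*2 + (i % 2)`[7,2]→2
lane 7→7/4=1, 7 mod 4=3
i=2  r:1+8→9  c:2·3+0→6
col: 2 vs 6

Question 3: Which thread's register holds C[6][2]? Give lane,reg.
r=6→G=6,rhi=0  c=2→T=1,p=0
L=6*4+1=25  i=0*2+0=0

25,0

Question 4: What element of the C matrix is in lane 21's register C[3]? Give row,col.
13,3

21: G=5,T=1
[3] (5+8,1*2+1) = (13,3)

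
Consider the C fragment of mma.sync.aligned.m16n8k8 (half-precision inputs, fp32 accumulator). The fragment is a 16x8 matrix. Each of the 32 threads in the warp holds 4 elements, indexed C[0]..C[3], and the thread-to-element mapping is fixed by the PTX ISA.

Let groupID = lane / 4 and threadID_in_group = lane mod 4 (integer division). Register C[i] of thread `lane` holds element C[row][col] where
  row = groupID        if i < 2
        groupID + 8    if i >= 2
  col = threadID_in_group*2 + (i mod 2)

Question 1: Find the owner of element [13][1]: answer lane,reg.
r:13=>grp=5,rB=1  c:1=>tig=0,lo=1
L=5*4+0=20  i=1*2+1=3

20,3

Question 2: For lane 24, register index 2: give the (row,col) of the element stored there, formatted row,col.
L=24=>grp=24>>2=6, tig=24&3=0
[2]=>row 6+8=14  col 0·2+0=0

14,0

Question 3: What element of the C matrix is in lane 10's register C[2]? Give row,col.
lane 10->10/4=2, 10 mod 4=2
i=2  r:2+8->10  c:2·2+0->4

10,4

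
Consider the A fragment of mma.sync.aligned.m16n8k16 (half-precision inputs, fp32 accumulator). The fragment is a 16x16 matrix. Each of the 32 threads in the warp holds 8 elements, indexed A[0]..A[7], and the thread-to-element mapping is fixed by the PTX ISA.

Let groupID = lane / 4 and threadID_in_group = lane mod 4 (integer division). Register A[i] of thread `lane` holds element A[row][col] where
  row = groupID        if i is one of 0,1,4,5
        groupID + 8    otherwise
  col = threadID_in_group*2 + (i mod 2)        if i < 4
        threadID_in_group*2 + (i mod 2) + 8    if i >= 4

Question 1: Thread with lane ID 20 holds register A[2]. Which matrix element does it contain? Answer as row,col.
13,0

lane 20: G=5 (20/4), T=0 (20%4)
i=2: r=5+8=13, c=0*2+0+0=0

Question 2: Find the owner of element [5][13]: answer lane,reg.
22,5

r: 5->gid=5,r8=0  c: 13->c8=1,tid=2,i&1=1
L=5*4+2=22  i=1*4+0*2+1=5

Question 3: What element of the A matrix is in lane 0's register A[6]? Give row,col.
L=0->gid=0>>2=0, tid=0&3=0
[6]->row 0+8=8  col 0·2+0+8=8

8,8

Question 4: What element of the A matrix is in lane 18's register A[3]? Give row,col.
18: gid=4,tid=2
[3] (4+8,2*2+1+0) = (12,5)

12,5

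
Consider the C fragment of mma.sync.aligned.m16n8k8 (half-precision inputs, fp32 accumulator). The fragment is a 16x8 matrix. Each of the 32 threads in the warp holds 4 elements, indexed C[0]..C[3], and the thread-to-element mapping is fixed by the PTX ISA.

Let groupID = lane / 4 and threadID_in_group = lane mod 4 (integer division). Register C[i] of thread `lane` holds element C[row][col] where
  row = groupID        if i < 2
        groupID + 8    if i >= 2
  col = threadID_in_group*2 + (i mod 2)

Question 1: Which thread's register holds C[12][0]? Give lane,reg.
16,2

r=12->g=4,rb=1  c=0->t=0,b0=0
L=4*4+0=16  i=1*2+0=2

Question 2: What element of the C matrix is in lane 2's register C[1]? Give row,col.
0,5

L=2⇒gr=2>>2=0, th=2&3=2
[1]⇒row 0+0=0  col 2·2+1=5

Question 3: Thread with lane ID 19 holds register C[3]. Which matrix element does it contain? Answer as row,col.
lane 19→19/4=4, 19 mod 4=3
i=3  r:4+8→12  c:2·3+1→7

12,7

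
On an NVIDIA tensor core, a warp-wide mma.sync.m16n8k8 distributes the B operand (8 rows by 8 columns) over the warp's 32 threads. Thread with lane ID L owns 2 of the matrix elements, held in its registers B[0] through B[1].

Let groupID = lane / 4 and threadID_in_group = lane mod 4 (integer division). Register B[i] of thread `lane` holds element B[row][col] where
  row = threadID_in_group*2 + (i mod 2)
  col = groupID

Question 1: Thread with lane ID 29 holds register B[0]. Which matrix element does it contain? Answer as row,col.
2,7

29: g=7,t=1
[0] (1*2+0,7) = (2,7)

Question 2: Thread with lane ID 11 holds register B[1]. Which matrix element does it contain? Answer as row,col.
L=11->gid=11>>2=2, tid=11&3=3
[1]->row 3·2+1=7  col gid=2

7,2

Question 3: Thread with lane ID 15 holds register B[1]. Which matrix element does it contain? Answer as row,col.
7,3

lane 15: grp=3 (15/4), tig=3 (15%4)
i=1: r=3*2+1=7, c=grp=3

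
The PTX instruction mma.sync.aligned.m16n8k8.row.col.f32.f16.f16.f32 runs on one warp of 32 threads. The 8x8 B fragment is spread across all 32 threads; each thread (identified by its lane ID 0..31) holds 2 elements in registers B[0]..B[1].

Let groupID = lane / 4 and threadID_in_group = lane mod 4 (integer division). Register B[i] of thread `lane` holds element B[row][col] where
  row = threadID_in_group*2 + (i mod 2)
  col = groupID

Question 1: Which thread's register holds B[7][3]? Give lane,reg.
c: 3->gid=3  r: 7->tid=3,i&1=1
L=3*4+3=15  i=1=1

15,1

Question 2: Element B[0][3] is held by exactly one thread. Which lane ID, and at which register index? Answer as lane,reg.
c:3=>grp=3  r:0=>tig=0,lo=0
L=3*4+0=12  i=0=0

12,0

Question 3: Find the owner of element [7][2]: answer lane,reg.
11,1

c:2=>grp=2  r:7=>tig=3,lo=1
L=2*4+3=11  i=1=1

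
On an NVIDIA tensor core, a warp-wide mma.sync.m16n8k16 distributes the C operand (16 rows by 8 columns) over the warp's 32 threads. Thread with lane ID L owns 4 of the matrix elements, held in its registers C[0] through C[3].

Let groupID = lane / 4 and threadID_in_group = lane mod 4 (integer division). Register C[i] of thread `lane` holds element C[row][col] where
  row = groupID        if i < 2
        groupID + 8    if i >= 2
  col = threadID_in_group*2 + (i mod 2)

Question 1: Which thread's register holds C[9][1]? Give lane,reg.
r=9→G=1,rhi=1  c=1→T=0,p=1
L=1*4+0=4  i=1*2+1=3

4,3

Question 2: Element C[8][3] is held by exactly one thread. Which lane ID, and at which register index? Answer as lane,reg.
r=8→G=0,rhi=1  c=3→T=1,p=1
L=0*4+1=1  i=1*2+1=3

1,3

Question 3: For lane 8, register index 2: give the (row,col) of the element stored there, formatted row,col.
10,0

lane 8: grp=2 (8/4), tig=0 (8%4)
i=2: r=2+8=10, c=0*2+0=0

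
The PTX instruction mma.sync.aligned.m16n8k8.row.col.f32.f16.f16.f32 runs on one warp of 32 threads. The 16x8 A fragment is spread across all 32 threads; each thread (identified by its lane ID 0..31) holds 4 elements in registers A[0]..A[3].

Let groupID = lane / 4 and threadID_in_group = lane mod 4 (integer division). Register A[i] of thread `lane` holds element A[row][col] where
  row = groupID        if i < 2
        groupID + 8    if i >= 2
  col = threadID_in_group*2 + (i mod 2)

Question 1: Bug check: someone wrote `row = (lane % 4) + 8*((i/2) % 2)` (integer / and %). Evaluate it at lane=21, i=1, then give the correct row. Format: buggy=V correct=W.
`(lane % 4) + 8*((i/2) % 2)`[21,1]→1
L=21→G=21>>2=5, T=21&3=1
[1]→row 5+0=5  col 1·2+1=3
row: 1 vs 5

buggy=1 correct=5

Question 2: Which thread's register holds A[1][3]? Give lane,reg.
5,1

r=1→G=1,rhi=0  c=3→T=1,p=1
L=1*4+1=5  i=0*2+1=1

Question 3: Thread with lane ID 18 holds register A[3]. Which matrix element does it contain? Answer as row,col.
L=18⇒gr=18>>2=4, th=18&3=2
[3]⇒row 4+8=12  col 2·2+1=5

12,5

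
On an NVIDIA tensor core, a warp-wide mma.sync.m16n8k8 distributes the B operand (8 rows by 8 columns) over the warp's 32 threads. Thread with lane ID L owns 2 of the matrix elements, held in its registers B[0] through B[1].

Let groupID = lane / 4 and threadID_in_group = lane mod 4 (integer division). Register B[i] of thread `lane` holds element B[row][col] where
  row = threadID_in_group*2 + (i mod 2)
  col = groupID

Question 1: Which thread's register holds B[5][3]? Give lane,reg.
c:3=>grp=3  r:5=>tig=2,lo=1
L=3*4+2=14  i=1=1

14,1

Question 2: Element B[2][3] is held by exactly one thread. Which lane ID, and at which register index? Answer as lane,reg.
13,0

c=3⇒gr=3  r=2⇒th=1,odd=0
L=3*4+1=13  i=0=0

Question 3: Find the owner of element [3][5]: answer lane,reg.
c=5->g=5  r=3->t=1,b0=1
L=5*4+1=21  i=1=1

21,1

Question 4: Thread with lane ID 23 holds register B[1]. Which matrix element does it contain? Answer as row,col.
7,5

L=23->gid=23>>2=5, tid=23&3=3
[1]->row 3·2+1=7  col gid=5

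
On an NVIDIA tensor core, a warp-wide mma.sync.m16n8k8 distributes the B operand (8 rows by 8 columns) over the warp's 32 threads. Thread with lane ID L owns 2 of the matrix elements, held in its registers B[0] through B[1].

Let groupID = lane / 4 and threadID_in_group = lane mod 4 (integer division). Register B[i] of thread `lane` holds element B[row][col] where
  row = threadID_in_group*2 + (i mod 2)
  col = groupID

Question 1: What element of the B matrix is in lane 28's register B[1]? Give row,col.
1,7

28: G=7,T=0
[1] (0*2+1,7) = (1,7)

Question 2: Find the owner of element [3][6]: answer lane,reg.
25,1

c=6->g=6  r=3->t=1,b0=1
L=6*4+1=25  i=1=1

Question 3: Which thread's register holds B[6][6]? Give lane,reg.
27,0

c=6⇒gr=6  r=6⇒th=3,odd=0
L=6*4+3=27  i=0=0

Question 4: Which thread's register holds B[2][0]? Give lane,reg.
1,0

c=0⇒gr=0  r=2⇒th=1,odd=0
L=0*4+1=1  i=0=0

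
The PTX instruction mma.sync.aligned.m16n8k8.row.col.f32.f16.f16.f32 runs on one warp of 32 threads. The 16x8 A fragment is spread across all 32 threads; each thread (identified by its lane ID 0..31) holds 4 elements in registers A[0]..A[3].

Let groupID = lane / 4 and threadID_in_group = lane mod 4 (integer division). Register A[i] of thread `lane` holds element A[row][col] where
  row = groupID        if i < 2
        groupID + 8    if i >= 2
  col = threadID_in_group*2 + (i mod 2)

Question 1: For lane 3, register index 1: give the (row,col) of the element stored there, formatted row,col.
0,7

lane 3: grp=0 (3/4), tig=3 (3%4)
i=1: r=0+0=0, c=3*2+1=7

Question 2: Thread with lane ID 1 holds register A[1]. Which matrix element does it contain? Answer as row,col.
1: g=0,t=1
[1] (0+0,1*2+1) = (0,3)

0,3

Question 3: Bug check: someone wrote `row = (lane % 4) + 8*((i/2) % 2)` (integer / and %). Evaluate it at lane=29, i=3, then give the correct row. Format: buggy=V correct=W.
`(lane % 4) + 8*((i/2) % 2)`[29,3]⇒9
L=29⇒gr=29>>2=7, th=29&3=1
[3]⇒row 7+8=15  col 1·2+1=3
row: 9 vs 15

buggy=9 correct=15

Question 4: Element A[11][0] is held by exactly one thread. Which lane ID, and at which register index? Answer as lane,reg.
r: 11->gid=3,r8=1  c: 0->tid=0,i&1=0
L=3*4+0=12  i=1*2+0=2

12,2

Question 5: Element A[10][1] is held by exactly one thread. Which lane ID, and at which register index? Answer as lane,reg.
r:10=>grp=2,rB=1  c:1=>tig=0,lo=1
L=2*4+0=8  i=1*2+1=3

8,3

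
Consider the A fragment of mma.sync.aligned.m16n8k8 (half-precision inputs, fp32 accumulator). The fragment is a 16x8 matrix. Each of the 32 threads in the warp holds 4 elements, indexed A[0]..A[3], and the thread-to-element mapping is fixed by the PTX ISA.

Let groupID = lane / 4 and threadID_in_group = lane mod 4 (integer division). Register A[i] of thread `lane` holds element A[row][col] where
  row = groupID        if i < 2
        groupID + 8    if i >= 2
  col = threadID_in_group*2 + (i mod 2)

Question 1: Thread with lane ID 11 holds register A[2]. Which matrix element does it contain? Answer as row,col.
10,6

11: grp=2,tig=3
[2] (2+8,3*2+0) = (10,6)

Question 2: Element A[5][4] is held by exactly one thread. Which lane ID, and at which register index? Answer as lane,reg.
22,0

r=5→G=5,rhi=0  c=4→T=2,p=0
L=5*4+2=22  i=0*2+0=0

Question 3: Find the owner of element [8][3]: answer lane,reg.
1,3

r=8→G=0,rhi=1  c=3→T=1,p=1
L=0*4+1=1  i=1*2+1=3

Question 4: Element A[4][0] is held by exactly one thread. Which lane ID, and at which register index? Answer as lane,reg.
16,0

r=4->g=4,rb=0  c=0->t=0,b0=0
L=4*4+0=16  i=0*2+0=0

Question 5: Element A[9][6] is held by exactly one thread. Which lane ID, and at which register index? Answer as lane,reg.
r: 9->gid=1,r8=1  c: 6->tid=3,i&1=0
L=1*4+3=7  i=1*2+0=2

7,2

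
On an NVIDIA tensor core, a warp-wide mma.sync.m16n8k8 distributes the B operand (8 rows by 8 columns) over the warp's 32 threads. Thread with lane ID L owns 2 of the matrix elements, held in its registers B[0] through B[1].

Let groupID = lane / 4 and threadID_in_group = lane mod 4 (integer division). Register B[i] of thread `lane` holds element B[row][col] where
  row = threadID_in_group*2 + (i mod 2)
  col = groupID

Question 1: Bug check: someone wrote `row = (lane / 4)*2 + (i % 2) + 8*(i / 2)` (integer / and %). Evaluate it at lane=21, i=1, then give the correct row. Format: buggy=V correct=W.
buggy=11 correct=3

`(lane / 4)*2 + (i % 2) + 8*(i / 2)`[21,1]→11
L=21→G=21>>2=5, T=21&3=1
[1]→row 1·2+1=3  col G=5
row: 11 vs 3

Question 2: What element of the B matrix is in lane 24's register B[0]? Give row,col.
L=24→G=24>>2=6, T=24&3=0
[0]→row 0·2+0=0  col G=6

0,6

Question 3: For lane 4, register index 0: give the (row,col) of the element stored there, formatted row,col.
0,1

L=4->gid=4>>2=1, tid=4&3=0
[0]->row 0·2+0=0  col gid=1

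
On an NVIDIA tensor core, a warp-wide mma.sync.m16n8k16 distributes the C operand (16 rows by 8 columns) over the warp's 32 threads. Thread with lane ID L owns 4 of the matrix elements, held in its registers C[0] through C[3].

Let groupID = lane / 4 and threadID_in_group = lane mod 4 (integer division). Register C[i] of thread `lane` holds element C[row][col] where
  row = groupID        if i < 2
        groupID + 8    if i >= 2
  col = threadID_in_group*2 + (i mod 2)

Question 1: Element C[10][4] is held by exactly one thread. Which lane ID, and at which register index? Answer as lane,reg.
r=10⇒gr=2,Rb=1  c=4⇒th=2,odd=0
L=2*4+2=10  i=1*2+0=2

10,2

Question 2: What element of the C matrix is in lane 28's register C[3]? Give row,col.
lane 28: gr=7 (28/4), th=0 (28%4)
i=3: r=7+8=15, c=0*2+1=1

15,1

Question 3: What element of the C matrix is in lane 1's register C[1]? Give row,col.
1: gid=0,tid=1
[1] (0+0,1*2+1) = (0,3)

0,3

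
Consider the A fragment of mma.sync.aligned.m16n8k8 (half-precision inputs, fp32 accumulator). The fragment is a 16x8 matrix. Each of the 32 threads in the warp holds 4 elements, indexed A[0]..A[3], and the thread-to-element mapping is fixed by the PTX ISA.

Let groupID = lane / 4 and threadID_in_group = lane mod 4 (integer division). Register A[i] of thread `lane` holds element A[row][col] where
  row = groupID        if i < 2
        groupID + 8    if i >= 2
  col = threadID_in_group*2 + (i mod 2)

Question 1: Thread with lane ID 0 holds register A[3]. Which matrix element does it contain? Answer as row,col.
8,1

lane 0: g=0 (0/4), t=0 (0%4)
i=3: r=0+8=8, c=0*2+1=1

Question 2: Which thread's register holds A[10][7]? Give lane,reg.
11,3

r:10=>grp=2,rB=1  c:7=>tig=3,lo=1
L=2*4+3=11  i=1*2+1=3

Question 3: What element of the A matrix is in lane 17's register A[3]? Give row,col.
12,3

lane 17: gr=4 (17/4), th=1 (17%4)
i=3: r=4+8=12, c=1*2+1=3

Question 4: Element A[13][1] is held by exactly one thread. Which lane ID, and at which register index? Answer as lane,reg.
20,3

r=13->g=5,rb=1  c=1->t=0,b0=1
L=5*4+0=20  i=1*2+1=3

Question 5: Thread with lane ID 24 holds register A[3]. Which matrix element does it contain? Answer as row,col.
14,1

lane 24=>24/4=6, 24 mod 4=0
i=3  r:6+8=>14  c:2·0+1=>1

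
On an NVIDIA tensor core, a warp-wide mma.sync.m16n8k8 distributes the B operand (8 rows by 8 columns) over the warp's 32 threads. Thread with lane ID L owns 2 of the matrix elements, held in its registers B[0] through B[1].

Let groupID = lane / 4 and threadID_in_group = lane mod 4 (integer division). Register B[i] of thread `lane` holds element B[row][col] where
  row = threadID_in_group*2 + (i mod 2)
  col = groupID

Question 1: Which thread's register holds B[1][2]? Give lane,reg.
8,1

c: 2->gid=2  r: 1->tid=0,i&1=1
L=2*4+0=8  i=1=1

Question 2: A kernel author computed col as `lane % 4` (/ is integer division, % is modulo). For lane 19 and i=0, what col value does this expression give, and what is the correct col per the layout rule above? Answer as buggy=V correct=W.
buggy=3 correct=4

`lane % 4`[19,0]->3
L=19->gid=19>>2=4, tid=19&3=3
[0]->row 3·2+0=6  col gid=4
col: 3 vs 4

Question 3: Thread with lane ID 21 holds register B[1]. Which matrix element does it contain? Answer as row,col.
L=21->gid=21>>2=5, tid=21&3=1
[1]->row 1·2+1=3  col gid=5

3,5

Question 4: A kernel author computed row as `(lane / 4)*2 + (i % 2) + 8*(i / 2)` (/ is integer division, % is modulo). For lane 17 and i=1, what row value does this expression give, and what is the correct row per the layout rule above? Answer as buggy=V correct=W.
`(lane / 4)*2 + (i % 2) + 8*(i / 2)`[17,1]=>9
L=17=>grp=17>>2=4, tig=17&3=1
[1]=>row 1·2+1=3  col grp=4
row: 9 vs 3

buggy=9 correct=3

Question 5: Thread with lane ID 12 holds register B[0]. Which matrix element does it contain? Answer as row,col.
0,3

12: grp=3,tig=0
[0] (0*2+0,3) = (0,3)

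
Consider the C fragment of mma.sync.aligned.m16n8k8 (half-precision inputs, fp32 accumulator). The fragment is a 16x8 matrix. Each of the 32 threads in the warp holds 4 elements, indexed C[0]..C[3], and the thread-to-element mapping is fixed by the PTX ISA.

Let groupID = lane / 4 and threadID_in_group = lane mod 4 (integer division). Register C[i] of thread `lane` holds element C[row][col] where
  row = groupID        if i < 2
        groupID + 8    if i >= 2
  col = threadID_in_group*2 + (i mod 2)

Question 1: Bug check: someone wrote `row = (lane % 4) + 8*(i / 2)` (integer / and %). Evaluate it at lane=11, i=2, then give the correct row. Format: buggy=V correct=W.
buggy=11 correct=10

`(lane % 4) + 8*(i / 2)`[11,2]->11
lane 11: gid=2 (11/4), tid=3 (11%4)
i=2: r=2+8=10, c=3*2+0=6
row: 11 vs 10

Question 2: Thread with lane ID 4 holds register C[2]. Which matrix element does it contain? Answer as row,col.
lane 4: g=1 (4/4), t=0 (4%4)
i=2: r=1+8=9, c=0*2+0=0

9,0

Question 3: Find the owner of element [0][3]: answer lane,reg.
r=0→G=0,rhi=0  c=3→T=1,p=1
L=0*4+1=1  i=0*2+1=1

1,1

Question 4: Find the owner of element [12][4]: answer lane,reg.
r: 12->gid=4,r8=1  c: 4->tid=2,i&1=0
L=4*4+2=18  i=1*2+0=2

18,2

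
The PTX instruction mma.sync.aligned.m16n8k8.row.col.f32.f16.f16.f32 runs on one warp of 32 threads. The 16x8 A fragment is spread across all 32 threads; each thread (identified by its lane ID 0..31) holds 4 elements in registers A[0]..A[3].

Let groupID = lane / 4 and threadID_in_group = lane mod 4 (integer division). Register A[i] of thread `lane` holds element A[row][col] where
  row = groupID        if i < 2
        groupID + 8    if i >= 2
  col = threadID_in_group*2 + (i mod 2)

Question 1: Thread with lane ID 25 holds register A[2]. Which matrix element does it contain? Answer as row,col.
lane 25->25/4=6, 25 mod 4=1
i=2  r:6+8->14  c:2·1+0->2

14,2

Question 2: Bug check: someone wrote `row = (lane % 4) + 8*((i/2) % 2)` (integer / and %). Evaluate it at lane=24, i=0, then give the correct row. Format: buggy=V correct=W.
buggy=0 correct=6

`(lane % 4) + 8*((i/2) % 2)`[24,0]->0
lane 24->24/4=6, 24 mod 4=0
i=0  r:6+0->6  c:2·0+0->0
row: 0 vs 6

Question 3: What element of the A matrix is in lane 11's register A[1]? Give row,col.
lane 11: G=2 (11/4), T=3 (11%4)
i=1: r=2+0=2, c=3*2+1=7

2,7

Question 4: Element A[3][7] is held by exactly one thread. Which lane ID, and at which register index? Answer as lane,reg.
r=3->g=3,rb=0  c=7->t=3,b0=1
L=3*4+3=15  i=0*2+1=1

15,1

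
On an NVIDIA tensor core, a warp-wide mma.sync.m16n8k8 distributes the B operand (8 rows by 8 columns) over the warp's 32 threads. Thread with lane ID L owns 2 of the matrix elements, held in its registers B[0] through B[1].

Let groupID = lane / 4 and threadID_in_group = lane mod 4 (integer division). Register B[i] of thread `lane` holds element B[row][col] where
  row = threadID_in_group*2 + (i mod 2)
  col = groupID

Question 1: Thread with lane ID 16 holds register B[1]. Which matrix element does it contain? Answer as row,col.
L=16⇒gr=16>>2=4, th=16&3=0
[1]⇒row 0·2+1=1  col gr=4

1,4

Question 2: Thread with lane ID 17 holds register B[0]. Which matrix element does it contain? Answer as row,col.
2,4

L=17->g=17>>2=4, t=17&3=1
[0]->row 1·2+0=2  col g=4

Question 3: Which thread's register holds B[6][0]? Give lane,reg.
c:0=>grp=0  r:6=>tig=3,lo=0
L=0*4+3=3  i=0=0

3,0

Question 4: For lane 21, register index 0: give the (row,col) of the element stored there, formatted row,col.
lane 21->21/4=5, 21 mod 4=1
i=0  r:2·1+0->2  c:5

2,5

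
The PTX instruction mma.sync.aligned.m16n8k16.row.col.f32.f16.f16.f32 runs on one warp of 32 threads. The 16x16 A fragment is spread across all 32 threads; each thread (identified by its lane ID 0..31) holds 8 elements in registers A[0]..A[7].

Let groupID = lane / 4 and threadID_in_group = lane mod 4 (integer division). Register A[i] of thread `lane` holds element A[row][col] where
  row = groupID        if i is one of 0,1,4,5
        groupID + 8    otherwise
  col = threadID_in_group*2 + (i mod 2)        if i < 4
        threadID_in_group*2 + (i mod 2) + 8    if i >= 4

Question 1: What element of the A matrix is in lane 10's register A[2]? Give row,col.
10,4

lane 10→10/4=2, 10 mod 4=2
i=2  r:2+8→10  c:2·2+0+0→4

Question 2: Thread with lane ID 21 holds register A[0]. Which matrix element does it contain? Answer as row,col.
5,2

lane 21→21/4=5, 21 mod 4=1
i=0  r:5+0→5  c:2·1+0+0→2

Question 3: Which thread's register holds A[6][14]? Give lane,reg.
27,4

r=6->g=6,rb=0  c=14->cb=1,t=3,b0=0
L=6*4+3=27  i=1*4+0*2+0=4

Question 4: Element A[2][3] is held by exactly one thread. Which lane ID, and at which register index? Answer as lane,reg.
9,1

r:2=>grp=2,rB=0  c:3=>cB=0,tig=1,lo=1
L=2*4+1=9  i=0*4+0*2+1=1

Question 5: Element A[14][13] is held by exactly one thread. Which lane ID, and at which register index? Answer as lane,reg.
r=14→G=6,rhi=1  c=13→chi=1,T=2,p=1
L=6*4+2=26  i=1*4+1*2+1=7

26,7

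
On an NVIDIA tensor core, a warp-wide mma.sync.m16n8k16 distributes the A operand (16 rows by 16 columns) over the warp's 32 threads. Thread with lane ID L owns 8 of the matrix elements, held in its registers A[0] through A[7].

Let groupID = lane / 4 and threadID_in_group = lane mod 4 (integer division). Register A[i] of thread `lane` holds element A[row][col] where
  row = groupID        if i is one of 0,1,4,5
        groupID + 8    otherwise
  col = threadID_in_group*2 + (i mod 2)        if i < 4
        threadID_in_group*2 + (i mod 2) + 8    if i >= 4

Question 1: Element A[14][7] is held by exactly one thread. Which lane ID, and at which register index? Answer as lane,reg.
27,3

r:14=>grp=6,rB=1  c:7=>cB=0,tig=3,lo=1
L=6*4+3=27  i=0*4+1*2+1=3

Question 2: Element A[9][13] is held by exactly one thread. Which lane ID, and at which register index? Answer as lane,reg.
r=9→G=1,rhi=1  c=13→chi=1,T=2,p=1
L=1*4+2=6  i=1*4+1*2+1=7

6,7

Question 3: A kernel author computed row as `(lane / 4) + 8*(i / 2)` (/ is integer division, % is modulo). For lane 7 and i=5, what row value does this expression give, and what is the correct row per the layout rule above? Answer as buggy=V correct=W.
`(lane / 4) + 8*(i / 2)`[7,5]⇒17
L=7⇒gr=7>>2=1, th=7&3=3
[5]⇒row 1+0=1  col 3·2+1+8=15
row: 17 vs 1

buggy=17 correct=1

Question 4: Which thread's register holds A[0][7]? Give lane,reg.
r: 0->gid=0,r8=0  c: 7->c8=0,tid=3,i&1=1
L=0*4+3=3  i=0*4+0*2+1=1

3,1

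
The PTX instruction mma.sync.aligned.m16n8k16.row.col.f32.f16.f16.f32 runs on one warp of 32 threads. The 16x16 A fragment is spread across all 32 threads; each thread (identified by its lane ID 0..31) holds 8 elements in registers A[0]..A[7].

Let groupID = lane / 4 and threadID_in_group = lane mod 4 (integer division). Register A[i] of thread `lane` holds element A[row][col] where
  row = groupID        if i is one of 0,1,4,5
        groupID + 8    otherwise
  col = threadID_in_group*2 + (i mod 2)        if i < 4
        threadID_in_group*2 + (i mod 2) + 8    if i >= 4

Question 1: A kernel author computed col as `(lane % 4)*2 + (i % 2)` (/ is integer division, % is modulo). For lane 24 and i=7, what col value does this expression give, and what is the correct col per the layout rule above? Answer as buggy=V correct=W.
buggy=1 correct=9

`(lane % 4)*2 + (i % 2)`[24,7]→1
lane 24: G=6 (24/4), T=0 (24%4)
i=7: r=6+8=14, c=0*2+1+8=9
col: 1 vs 9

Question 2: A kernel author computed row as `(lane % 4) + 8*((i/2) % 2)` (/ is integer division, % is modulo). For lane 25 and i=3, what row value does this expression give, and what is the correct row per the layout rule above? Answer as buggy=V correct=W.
buggy=9 correct=14

`(lane % 4) + 8*((i/2) % 2)`[25,3]→9
lane 25→25/4=6, 25 mod 4=1
i=3  r:6+8→14  c:2·1+1+0→3
row: 9 vs 14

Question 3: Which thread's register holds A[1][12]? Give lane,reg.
r=1⇒gr=1,Rb=0  c=12⇒Cb=1,th=2,odd=0
L=1*4+2=6  i=1*4+0*2+0=4

6,4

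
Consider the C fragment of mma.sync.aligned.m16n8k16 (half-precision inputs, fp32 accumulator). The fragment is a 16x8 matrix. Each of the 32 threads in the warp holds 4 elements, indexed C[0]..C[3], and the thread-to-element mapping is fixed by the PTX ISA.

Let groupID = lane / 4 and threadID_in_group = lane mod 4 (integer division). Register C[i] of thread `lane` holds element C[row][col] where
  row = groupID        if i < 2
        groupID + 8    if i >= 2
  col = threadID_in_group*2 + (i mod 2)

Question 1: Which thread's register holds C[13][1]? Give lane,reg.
20,3

r: 13->gid=5,r8=1  c: 1->tid=0,i&1=1
L=5*4+0=20  i=1*2+1=3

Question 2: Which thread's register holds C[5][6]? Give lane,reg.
r=5⇒gr=5,Rb=0  c=6⇒th=3,odd=0
L=5*4+3=23  i=0*2+0=0

23,0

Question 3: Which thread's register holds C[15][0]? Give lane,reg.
28,2

r: 15->gid=7,r8=1  c: 0->tid=0,i&1=0
L=7*4+0=28  i=1*2+0=2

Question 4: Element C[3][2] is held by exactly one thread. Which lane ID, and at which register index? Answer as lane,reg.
13,0

r:3=>grp=3,rB=0  c:2=>tig=1,lo=0
L=3*4+1=13  i=0*2+0=0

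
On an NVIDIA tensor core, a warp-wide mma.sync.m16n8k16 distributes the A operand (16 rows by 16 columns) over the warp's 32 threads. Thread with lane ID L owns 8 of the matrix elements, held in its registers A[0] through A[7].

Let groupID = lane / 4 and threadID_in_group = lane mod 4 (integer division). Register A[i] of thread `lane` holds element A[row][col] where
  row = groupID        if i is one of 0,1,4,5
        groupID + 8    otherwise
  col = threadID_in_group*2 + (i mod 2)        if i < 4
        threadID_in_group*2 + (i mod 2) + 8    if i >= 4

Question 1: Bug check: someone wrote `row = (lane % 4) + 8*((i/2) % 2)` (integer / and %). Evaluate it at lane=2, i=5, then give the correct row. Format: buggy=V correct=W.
`(lane % 4) + 8*((i/2) % 2)`[2,5]->2
2: g=0,t=2
[5] (0+0,2*2+1+8) = (0,13)
row: 2 vs 0

buggy=2 correct=0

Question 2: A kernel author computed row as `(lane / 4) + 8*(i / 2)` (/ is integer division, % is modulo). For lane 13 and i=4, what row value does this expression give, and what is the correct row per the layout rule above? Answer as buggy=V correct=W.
`(lane / 4) + 8*(i / 2)`[13,4]⇒19
lane 13⇒13/4=3, 13 mod 4=1
i=4  r:3+0⇒3  c:2·1+0+8⇒10
row: 19 vs 3

buggy=19 correct=3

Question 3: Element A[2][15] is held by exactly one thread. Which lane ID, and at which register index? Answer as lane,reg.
11,5

r=2->g=2,rb=0  c=15->cb=1,t=3,b0=1
L=2*4+3=11  i=1*4+0*2+1=5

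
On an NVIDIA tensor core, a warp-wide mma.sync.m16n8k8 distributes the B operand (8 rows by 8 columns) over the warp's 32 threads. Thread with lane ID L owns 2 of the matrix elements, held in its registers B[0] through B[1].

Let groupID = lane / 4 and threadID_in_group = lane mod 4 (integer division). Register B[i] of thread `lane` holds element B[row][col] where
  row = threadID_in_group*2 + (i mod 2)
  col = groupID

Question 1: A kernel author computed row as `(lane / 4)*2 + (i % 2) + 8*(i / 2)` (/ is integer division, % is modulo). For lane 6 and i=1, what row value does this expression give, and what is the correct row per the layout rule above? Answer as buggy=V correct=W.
buggy=3 correct=5

`(lane / 4)*2 + (i % 2) + 8*(i / 2)`[6,1]⇒3
6: gr=1,th=2
[1] (2*2+1,1) = (5,1)
row: 3 vs 5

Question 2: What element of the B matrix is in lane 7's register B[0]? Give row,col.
lane 7->7/4=1, 7 mod 4=3
i=0  r:2·3+0->6  c:1

6,1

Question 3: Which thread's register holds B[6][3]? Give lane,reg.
15,0

c: 3->gid=3  r: 6->tid=3,i&1=0
L=3*4+3=15  i=0=0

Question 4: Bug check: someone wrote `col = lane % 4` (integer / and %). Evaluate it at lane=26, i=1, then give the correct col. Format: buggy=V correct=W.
buggy=2 correct=6

`lane % 4`[26,1]⇒2
26: gr=6,th=2
[1] (2*2+1,6) = (5,6)
col: 2 vs 6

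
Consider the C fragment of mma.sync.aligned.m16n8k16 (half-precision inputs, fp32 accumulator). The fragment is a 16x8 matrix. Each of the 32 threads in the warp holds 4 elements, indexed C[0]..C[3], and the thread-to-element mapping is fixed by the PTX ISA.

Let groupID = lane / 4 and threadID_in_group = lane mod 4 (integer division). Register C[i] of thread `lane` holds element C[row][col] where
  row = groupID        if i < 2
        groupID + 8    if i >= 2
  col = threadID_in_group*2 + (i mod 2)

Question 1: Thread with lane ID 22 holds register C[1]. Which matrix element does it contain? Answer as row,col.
5,5

22: G=5,T=2
[1] (5+0,2*2+1) = (5,5)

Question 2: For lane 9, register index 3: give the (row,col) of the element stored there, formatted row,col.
lane 9: g=2 (9/4), t=1 (9%4)
i=3: r=2+8=10, c=1*2+1=3

10,3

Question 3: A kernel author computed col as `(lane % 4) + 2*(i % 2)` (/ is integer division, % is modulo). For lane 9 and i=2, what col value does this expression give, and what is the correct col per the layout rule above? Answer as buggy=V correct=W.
buggy=1 correct=2

`(lane % 4) + 2*(i % 2)`[9,2]⇒1
lane 9⇒9/4=2, 9 mod 4=1
i=2  r:2+8⇒10  c:2·1+0⇒2
col: 1 vs 2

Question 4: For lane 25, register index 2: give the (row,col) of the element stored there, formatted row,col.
L=25->g=25>>2=6, t=25&3=1
[2]->row 6+8=14  col 1·2+0=2

14,2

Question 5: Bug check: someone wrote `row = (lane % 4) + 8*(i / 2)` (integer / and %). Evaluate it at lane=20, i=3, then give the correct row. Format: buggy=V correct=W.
buggy=8 correct=13

`(lane % 4) + 8*(i / 2)`[20,3]=>8
lane 20=>20/4=5, 20 mod 4=0
i=3  r:5+8=>13  c:2·0+1=>1
row: 8 vs 13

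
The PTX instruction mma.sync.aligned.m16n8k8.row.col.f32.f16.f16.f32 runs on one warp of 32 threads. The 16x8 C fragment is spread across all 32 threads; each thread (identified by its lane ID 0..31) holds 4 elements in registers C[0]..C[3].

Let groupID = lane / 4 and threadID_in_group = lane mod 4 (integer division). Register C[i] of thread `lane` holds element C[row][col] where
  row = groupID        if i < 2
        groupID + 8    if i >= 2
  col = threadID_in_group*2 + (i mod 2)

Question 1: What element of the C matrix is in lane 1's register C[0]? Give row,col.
lane 1: grp=0 (1/4), tig=1 (1%4)
i=0: r=0+0=0, c=1*2+0=2

0,2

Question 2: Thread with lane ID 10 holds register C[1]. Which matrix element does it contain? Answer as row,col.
2,5

10: g=2,t=2
[1] (2+0,2*2+1) = (2,5)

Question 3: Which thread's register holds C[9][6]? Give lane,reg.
r: 9->gid=1,r8=1  c: 6->tid=3,i&1=0
L=1*4+3=7  i=1*2+0=2

7,2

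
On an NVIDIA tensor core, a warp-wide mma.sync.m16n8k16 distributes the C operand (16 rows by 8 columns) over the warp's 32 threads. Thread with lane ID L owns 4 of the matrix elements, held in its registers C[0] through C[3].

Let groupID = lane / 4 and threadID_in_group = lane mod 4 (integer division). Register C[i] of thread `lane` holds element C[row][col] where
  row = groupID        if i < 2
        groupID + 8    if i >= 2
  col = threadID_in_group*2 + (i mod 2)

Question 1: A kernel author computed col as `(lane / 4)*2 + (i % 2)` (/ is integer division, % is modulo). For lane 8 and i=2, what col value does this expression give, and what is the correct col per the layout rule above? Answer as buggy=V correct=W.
`(lane / 4)*2 + (i % 2)`[8,2]->4
lane 8: gid=2 (8/4), tid=0 (8%4)
i=2: r=2+8=10, c=0*2+0=0
col: 4 vs 0

buggy=4 correct=0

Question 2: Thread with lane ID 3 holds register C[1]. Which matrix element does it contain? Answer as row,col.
lane 3=>3/4=0, 3 mod 4=3
i=1  r:0+0=>0  c:2·3+1=>7

0,7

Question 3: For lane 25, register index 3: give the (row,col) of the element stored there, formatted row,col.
14,3

lane 25⇒25/4=6, 25 mod 4=1
i=3  r:6+8⇒14  c:2·1+1⇒3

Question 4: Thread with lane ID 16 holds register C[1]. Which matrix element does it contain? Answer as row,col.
4,1

L=16->g=16>>2=4, t=16&3=0
[1]->row 4+0=4  col 0·2+1=1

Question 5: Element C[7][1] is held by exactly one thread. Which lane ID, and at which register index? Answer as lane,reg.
r=7⇒gr=7,Rb=0  c=1⇒th=0,odd=1
L=7*4+0=28  i=0*2+1=1

28,1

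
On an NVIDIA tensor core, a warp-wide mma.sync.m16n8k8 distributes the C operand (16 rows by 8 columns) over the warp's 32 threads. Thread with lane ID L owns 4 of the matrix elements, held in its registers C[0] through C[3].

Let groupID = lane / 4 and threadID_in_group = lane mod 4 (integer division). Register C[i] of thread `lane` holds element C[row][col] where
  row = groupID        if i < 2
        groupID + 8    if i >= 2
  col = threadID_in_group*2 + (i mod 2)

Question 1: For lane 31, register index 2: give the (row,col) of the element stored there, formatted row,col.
L=31->gid=31>>2=7, tid=31&3=3
[2]->row 7+8=15  col 3·2+0=6

15,6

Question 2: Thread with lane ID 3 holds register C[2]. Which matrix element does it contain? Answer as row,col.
lane 3: gid=0 (3/4), tid=3 (3%4)
i=2: r=0+8=8, c=3*2+0=6

8,6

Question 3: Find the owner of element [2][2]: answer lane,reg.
9,0

r=2⇒gr=2,Rb=0  c=2⇒th=1,odd=0
L=2*4+1=9  i=0*2+0=0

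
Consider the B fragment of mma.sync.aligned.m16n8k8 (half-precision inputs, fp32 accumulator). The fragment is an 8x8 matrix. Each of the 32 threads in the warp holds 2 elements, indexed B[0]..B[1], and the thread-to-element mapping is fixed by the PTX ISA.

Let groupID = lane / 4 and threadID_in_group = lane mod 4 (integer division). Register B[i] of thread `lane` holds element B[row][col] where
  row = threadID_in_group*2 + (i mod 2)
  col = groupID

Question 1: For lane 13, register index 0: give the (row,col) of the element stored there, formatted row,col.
13: G=3,T=1
[0] (1*2+0,3) = (2,3)

2,3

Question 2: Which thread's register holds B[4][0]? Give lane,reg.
c=0→G=0  r=4→T=2,p=0
L=0*4+2=2  i=0=0

2,0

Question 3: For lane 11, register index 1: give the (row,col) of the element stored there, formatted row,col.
lane 11: gr=2 (11/4), th=3 (11%4)
i=1: r=3*2+1=7, c=gr=2

7,2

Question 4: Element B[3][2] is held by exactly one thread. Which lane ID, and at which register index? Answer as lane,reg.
9,1

c=2->g=2  r=3->t=1,b0=1
L=2*4+1=9  i=1=1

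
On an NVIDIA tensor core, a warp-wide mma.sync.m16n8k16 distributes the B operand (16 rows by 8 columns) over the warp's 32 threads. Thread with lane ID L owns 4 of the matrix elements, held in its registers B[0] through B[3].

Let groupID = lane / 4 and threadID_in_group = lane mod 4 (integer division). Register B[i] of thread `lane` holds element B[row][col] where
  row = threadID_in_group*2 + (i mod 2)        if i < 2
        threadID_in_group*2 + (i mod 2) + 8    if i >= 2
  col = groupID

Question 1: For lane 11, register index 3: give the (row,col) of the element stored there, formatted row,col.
15,2

11: g=2,t=3
[3] (3*2+1+8,2) = (15,2)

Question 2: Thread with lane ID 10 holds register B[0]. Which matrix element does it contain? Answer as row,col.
lane 10: G=2 (10/4), T=2 (10%4)
i=0: r=2*2+0+0=4, c=G=2

4,2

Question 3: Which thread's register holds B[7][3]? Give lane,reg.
c=3→G=3  r=7→rhi=0,T=3,p=1
L=3*4+3=15  i=0*2+1=1

15,1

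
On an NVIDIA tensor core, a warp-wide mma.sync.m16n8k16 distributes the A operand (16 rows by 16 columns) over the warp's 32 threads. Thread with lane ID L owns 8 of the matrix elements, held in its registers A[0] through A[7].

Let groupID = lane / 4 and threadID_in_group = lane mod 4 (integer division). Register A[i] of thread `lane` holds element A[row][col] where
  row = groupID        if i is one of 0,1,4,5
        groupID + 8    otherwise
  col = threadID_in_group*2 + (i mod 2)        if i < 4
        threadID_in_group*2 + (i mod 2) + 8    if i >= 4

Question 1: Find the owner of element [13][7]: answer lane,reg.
r: 13->gid=5,r8=1  c: 7->c8=0,tid=3,i&1=1
L=5*4+3=23  i=0*4+1*2+1=3

23,3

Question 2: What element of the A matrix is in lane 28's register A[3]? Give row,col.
lane 28→28/4=7, 28 mod 4=0
i=3  r:7+8→15  c:2·0+1+0→1

15,1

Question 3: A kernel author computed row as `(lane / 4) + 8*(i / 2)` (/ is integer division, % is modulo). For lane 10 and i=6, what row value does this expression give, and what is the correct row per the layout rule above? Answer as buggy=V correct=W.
`(lane / 4) + 8*(i / 2)`[10,6]=>26
L=10=>grp=10>>2=2, tig=10&3=2
[6]=>row 2+8=10  col 2·2+0+8=12
row: 26 vs 10

buggy=26 correct=10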